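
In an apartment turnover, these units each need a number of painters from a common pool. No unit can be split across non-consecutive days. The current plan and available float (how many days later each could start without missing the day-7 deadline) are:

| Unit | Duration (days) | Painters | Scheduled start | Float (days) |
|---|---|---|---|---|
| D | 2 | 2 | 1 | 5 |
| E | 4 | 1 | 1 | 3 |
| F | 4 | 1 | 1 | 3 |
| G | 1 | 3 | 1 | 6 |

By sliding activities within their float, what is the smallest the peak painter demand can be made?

3

Early-start (D@1, E@1, F@1, G@1) gives peak 7: d1:7  d2:4  d3:2  d4:2  d5:0  d6:0  d7:0.
Shift F→3, G→7.
Schedule D@1, E@1, F@3, G@7: d1:3  d2:3  d3:2  d4:2  d5:1  d6:1  d7:3 — peak 3.
Total painter-days = 15 over 7 days ⇒ peak ≥ ⌈15/7⌉ = 3, so 3 is optimal.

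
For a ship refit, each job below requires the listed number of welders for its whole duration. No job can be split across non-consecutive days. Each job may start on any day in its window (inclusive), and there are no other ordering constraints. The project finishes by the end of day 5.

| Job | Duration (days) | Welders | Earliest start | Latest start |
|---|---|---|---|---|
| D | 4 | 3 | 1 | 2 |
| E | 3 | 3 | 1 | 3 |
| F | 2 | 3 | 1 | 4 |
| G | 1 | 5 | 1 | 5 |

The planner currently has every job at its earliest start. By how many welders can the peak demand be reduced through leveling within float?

6

Early-start peak: d1:14  d2:9  d3:6  d4:3  d5:0 ⇒ 14.
Leveled (D@1, E@1, F@4, G@5): d1:6  d2:6  d3:6  d4:6  d5:8 ⇒ 8.
Reduction 14 − 8 = 6.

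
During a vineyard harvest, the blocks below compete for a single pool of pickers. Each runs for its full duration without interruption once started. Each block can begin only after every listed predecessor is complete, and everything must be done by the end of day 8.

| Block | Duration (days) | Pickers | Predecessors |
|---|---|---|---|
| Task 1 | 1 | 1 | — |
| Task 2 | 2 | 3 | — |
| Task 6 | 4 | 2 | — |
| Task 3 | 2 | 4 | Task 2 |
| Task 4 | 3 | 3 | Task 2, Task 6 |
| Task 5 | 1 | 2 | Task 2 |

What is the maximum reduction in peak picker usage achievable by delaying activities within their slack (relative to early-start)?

Early-start peak: d1:6  d2:5  d3:8  d4:6  d5:3  d6:3  d7:3  d8:0 ⇒ 8.
Leveled (Task 1@1, Task 2@1, Task 6@1, Task 3@3, Task 4@5, Task 5@5): d1:6  d2:5  d3:6  d4:6  d5:5  d6:3  d7:3  d8:0 ⇒ 6.
Reduction 8 − 6 = 2.

2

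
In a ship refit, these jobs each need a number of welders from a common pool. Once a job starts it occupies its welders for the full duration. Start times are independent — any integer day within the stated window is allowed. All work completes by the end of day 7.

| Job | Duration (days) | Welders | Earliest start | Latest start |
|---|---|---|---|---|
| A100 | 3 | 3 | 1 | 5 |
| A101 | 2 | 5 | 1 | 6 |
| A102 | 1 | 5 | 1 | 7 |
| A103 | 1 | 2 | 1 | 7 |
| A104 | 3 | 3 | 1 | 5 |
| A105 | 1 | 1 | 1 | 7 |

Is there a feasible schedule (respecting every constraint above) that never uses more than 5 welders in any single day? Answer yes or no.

no

Total welder-days = 36; over 7 days the average is 36/7 > 5, so some day must exceed 5.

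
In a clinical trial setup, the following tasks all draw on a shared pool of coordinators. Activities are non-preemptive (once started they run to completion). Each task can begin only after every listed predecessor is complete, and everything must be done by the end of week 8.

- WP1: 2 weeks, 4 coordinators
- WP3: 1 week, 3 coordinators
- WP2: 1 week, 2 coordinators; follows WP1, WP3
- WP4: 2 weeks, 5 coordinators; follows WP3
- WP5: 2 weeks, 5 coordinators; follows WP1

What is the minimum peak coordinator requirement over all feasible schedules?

Early-start (WP1@1, WP3@1, WP2@3, WP4@2, WP5@3) gives peak 12: w1:7  w2:9  w3:12  w4:5  w5:0  w6:0  w7:0  w8:0.
Shift WP3→3, WP2→4, WP4→5, WP5→7.
Schedule WP1@1, WP3@3, WP2@4, WP4@5, WP5@7: w1:4  w2:4  w3:3  w4:2  w5:5  w6:5  w7:5  w8:5 — peak 5.
Total coordinator-weeks = 33 over 8 weeks ⇒ peak ≥ ⌈33/8⌉ = 5, so 5 is optimal.

5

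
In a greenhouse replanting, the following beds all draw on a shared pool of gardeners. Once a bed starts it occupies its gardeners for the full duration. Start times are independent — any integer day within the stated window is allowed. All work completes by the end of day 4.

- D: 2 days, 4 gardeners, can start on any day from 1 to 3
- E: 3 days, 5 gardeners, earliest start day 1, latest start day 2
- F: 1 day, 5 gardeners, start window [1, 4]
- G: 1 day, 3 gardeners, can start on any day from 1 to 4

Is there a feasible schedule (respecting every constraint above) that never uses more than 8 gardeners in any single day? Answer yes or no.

no

The minimum achievable peak is 9; 8 < 9, so no feasible schedule stays within the cap.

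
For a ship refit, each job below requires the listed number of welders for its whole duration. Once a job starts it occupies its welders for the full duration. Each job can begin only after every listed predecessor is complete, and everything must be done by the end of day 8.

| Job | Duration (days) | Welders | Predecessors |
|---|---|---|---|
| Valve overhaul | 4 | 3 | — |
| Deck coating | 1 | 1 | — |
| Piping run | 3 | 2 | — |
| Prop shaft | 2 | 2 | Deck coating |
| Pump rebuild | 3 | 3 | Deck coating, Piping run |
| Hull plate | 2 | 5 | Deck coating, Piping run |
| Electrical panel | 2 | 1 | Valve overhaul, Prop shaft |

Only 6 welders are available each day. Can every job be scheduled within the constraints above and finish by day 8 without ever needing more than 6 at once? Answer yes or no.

yes

Schedule Valve overhaul@1, Deck coating@1, Piping run@1, Prop shaft@5, Pump rebuild@4, Hull plate@7, Electrical panel@7: d1:6  d2:5  d3:5  d4:6  d5:5  d6:5  d7:6  d8:6 — peak 6 ≤ 6.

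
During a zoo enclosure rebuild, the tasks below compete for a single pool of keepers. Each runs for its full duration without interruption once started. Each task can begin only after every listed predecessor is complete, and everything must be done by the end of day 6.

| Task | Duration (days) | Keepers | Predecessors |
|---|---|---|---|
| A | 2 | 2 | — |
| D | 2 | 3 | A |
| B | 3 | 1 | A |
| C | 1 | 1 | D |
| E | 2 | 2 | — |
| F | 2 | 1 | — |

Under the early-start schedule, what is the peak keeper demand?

5

Early-start schedule: A@1, D@3, B@3, C@5, E@1, F@1.
Load per day: day 1: 5, day 2: 5, day 3: 4, day 4: 4, day 5: 2, day 6: 0.
Peak is 5.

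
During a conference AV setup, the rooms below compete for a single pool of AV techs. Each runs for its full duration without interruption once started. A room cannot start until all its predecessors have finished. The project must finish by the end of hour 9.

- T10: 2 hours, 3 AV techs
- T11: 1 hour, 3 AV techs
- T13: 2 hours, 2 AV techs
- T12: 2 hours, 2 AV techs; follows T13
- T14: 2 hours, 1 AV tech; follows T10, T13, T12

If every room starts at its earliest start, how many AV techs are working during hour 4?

2

At early start, hour 4 has: T12.
Demand: 2 = 2.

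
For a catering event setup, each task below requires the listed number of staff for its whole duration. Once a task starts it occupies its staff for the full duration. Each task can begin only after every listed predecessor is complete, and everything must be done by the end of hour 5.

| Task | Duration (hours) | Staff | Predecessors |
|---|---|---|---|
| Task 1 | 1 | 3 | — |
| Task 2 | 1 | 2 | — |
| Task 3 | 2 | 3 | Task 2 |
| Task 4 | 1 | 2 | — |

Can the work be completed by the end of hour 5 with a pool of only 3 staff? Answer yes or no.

Schedule Task 1@1, Task 2@2, Task 3@3, Task 4@5: h1:3  h2:2  h3:3  h4:3  h5:2 — peak 3 ≤ 3.

yes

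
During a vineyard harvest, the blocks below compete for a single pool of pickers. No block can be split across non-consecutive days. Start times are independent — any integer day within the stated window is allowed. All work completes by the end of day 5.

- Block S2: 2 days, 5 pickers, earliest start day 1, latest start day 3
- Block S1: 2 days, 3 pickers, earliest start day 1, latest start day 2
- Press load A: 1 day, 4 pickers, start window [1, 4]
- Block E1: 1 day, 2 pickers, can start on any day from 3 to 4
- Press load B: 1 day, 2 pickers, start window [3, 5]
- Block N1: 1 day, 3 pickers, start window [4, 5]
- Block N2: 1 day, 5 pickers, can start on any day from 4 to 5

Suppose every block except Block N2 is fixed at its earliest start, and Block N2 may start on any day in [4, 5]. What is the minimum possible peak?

Block N2@4: d1:12  d2:8  d3:4  d4:8  d5:0 → peak 12
Block N2@5: d1:12  d2:8  d3:4  d4:3  d5:5 → peak 12
Best is Block N2@4, peak 12.

12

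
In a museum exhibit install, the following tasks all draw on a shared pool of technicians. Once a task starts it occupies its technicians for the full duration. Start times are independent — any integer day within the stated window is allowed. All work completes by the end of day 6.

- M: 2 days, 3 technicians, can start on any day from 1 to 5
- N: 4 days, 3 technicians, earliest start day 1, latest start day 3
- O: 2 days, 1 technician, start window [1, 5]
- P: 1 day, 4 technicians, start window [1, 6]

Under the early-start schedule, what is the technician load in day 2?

At early start, day 2 has: M, N, O.
Demand: 3 + 3 + 1 = 7.

7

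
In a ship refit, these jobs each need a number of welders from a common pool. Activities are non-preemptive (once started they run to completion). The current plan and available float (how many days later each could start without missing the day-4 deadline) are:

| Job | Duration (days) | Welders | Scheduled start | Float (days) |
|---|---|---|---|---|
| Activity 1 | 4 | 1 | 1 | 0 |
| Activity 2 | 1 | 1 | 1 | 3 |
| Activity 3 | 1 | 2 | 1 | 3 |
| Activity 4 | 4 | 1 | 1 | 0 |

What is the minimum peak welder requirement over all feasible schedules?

Early-start (Activity 1@1, Activity 2@1, Activity 3@1, Activity 4@1) gives peak 5: d1:5  d2:2  d3:2  d4:2.
Shift Activity 3→2.
Schedule Activity 1@1, Activity 2@1, Activity 3@2, Activity 4@1: d1:3  d2:4  d3:2  d4:2 — peak 4.
No arrangement of the 16 feasible schedules does better.

4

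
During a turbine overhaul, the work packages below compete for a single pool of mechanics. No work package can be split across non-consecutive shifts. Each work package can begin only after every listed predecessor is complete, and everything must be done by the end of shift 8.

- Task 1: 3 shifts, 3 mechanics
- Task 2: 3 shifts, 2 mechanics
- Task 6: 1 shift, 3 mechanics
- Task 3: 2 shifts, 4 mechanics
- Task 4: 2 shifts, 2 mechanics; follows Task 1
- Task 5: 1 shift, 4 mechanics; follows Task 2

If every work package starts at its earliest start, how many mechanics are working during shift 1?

12

At early start, shift 1 has: Task 1, Task 2, Task 6, Task 3.
Demand: 3 + 2 + 3 + 4 = 12.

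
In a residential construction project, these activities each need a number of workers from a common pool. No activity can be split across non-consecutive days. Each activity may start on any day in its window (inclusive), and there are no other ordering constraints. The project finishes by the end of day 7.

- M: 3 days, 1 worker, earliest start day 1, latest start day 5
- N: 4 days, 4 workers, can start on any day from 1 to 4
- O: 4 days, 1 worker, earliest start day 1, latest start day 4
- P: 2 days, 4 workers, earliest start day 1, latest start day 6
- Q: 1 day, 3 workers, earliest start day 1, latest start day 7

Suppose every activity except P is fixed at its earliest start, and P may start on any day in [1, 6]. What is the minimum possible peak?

P@1: d1:13  d2:10  d3:6  d4:5  d5:0  d6:0  d7:0 → peak 13
P@2: d1:9  d2:10  d3:10  d4:5  d5:0  d6:0  d7:0 → peak 10
P@3: d1:9  d2:6  d3:10  d4:9  d5:0  d6:0  d7:0 → peak 10
P@4: d1:9  d2:6  d3:6  d4:9  d5:4  d6:0  d7:0 → peak 9
P@5: d1:9  d2:6  d3:6  d4:5  d5:4  d6:4  d7:0 → peak 9
P@6: d1:9  d2:6  d3:6  d4:5  d5:0  d6:4  d7:4 → peak 9
Best is P@4, peak 9.

9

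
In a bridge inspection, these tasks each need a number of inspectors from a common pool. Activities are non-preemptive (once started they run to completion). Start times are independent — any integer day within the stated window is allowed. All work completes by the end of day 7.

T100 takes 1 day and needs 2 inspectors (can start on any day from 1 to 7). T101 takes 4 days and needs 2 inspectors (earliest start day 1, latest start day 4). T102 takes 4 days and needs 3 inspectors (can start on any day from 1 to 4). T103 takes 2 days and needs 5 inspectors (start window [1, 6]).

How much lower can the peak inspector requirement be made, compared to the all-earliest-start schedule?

7

Early-start peak: d1:12  d2:10  d3:5  d4:5  d5:0  d6:0  d7:0 ⇒ 12.
Leveled (T100@1, T101@1, T102@2, T103@6): d1:4  d2:5  d3:5  d4:5  d5:3  d6:5  d7:5 ⇒ 5.
Reduction 12 − 5 = 7.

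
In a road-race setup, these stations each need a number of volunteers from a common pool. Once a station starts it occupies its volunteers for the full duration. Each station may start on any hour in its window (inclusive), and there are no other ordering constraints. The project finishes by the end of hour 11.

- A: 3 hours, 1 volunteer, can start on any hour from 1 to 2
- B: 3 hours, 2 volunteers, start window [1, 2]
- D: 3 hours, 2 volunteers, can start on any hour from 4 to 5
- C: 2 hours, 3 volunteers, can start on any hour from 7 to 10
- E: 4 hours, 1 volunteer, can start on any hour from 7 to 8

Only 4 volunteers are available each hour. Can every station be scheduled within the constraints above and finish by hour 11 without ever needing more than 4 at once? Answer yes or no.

Schedule A@1, B@1, D@4, C@7, E@7: h1:3  h2:3  h3:3  h4:2  h5:2  h6:2  h7:4  h8:4  h9:1  h10:1  h11:0 — peak 4 ≤ 4.

yes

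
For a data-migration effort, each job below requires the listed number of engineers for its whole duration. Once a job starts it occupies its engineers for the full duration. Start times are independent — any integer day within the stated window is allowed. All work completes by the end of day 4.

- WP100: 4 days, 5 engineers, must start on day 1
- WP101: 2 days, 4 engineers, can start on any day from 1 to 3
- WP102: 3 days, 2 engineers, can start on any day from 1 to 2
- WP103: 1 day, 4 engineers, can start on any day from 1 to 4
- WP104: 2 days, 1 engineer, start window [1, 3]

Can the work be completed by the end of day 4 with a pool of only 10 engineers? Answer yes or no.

The minimum achievable peak is 11; 10 < 11, so no feasible schedule stays within the cap.

no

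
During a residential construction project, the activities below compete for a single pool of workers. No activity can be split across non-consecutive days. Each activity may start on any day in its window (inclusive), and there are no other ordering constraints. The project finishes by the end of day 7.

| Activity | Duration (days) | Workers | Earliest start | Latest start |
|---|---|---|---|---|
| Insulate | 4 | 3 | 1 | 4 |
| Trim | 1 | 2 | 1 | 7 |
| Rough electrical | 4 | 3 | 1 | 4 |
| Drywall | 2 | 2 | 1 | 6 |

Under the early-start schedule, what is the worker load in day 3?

6

At early start, day 3 has: Insulate, Rough electrical.
Demand: 3 + 3 = 6.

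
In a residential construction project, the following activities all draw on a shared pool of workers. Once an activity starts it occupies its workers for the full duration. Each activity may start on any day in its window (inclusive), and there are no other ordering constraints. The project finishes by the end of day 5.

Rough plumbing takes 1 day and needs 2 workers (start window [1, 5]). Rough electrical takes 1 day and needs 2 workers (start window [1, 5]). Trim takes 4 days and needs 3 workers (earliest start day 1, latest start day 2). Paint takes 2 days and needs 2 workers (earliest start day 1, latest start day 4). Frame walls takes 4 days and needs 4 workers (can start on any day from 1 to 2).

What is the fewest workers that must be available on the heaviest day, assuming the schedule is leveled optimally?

Early-start (Rough plumbing@1, Rough electrical@1, Trim@1, Paint@1, Frame walls@1) gives peak 13: d1:13  d2:9  d3:7  d4:7  d5:0.
Shift Frame walls→2.
Schedule Rough plumbing@1, Rough electrical@1, Trim@1, Paint@1, Frame walls@2: d1:9  d2:9  d3:7  d4:7  d5:4 — peak 9.

9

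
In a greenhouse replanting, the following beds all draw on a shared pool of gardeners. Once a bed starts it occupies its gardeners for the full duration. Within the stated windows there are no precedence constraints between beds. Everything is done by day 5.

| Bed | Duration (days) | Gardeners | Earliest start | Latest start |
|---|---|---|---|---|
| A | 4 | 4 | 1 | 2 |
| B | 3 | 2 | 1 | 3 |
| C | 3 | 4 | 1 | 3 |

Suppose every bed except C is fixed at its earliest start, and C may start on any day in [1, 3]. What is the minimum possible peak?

C@1: d1:10  d2:10  d3:10  d4:4  d5:0 → peak 10
C@2: d1:6  d2:10  d3:10  d4:8  d5:0 → peak 10
C@3: d1:6  d2:6  d3:10  d4:8  d5:4 → peak 10
Best is C@1, peak 10.

10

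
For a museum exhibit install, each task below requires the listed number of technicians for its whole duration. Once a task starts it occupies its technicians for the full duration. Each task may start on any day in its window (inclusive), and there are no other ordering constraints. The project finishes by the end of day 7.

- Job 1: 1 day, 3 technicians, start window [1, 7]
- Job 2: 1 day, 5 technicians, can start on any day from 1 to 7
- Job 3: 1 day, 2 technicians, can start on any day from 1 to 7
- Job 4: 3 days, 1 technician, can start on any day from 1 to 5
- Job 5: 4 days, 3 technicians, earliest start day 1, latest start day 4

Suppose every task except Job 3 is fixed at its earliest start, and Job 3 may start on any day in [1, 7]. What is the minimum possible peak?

12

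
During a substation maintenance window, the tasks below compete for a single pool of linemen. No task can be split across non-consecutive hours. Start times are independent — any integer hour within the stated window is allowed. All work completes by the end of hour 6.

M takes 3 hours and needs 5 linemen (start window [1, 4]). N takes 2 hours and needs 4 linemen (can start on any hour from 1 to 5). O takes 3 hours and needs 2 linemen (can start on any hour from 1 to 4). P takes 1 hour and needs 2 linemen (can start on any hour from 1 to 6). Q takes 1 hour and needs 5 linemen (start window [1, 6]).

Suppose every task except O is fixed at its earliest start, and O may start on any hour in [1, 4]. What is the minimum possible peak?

O@1: h1:18  h2:11  h3:7  h4:0  h5:0  h6:0 → peak 18
O@2: h1:16  h2:11  h3:7  h4:2  h5:0  h6:0 → peak 16
O@3: h1:16  h2:9  h3:7  h4:2  h5:2  h6:0 → peak 16
O@4: h1:16  h2:9  h3:5  h4:2  h5:2  h6:2 → peak 16
Best is O@2, peak 16.

16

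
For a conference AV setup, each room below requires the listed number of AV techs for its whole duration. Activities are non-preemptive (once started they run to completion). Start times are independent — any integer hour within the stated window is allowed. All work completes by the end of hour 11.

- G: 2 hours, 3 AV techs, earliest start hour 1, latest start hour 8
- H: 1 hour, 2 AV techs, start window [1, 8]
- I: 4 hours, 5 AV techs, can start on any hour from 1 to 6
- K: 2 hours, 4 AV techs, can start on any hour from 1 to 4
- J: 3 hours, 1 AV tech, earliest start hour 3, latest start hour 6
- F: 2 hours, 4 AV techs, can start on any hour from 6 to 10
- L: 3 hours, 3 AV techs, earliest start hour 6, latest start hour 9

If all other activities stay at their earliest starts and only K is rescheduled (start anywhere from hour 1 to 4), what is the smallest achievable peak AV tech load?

K@1: h1:14  h2:12  h3:6  h4:6  h5:1  h6:7  h7:7  h8:3  h9:0  h10:0  h11:0 → peak 14
K@2: h1:10  h2:12  h3:10  h4:6  h5:1  h6:7  h7:7  h8:3  h9:0  h10:0  h11:0 → peak 12
K@3: h1:10  h2:8  h3:10  h4:10  h5:1  h6:7  h7:7  h8:3  h9:0  h10:0  h11:0 → peak 10
K@4: h1:10  h2:8  h3:6  h4:10  h5:5  h6:7  h7:7  h8:3  h9:0  h10:0  h11:0 → peak 10
Best is K@3, peak 10.

10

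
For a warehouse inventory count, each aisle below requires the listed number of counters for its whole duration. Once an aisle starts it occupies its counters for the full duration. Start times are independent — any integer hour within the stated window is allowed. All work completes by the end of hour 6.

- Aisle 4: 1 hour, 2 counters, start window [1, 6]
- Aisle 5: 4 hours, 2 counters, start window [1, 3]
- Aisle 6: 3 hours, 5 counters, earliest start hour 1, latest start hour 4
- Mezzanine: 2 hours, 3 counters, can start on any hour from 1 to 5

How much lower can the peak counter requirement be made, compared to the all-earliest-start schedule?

5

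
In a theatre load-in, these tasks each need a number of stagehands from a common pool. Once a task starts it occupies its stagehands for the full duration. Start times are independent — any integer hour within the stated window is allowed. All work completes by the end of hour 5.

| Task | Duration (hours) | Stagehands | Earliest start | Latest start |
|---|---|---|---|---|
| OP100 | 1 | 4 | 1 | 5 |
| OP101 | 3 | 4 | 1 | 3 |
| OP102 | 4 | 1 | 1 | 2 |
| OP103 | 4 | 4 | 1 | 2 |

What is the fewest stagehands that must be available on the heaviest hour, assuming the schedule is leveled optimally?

Early-start (OP100@1, OP101@1, OP102@1, OP103@1) gives peak 13: h1:13  h2:9  h3:9  h4:5  h5:0.
Shift OP103→2.
Schedule OP100@1, OP101@1, OP102@1, OP103@2: h1:9  h2:9  h3:9  h4:5  h5:4 — peak 9.

9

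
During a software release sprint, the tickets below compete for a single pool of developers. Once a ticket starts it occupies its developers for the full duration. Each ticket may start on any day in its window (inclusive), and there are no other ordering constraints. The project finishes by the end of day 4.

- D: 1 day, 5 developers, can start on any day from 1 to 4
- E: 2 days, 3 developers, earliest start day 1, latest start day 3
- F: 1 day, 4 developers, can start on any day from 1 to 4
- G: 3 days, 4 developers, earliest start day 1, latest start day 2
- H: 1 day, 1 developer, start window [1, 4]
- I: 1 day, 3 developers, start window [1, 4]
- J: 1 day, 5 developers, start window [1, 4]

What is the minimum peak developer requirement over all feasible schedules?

Early-start (D@1, E@1, F@1, G@1, H@1, I@1, J@1) gives peak 25: d1:25  d2:7  d3:4  d4:0.
Shift F→3, G→2, I→2, J→4.
Schedule D@1, E@1, F@3, G@2, H@1, I@2, J@4: d1:9  d2:10  d3:8  d4:9 — peak 10.

10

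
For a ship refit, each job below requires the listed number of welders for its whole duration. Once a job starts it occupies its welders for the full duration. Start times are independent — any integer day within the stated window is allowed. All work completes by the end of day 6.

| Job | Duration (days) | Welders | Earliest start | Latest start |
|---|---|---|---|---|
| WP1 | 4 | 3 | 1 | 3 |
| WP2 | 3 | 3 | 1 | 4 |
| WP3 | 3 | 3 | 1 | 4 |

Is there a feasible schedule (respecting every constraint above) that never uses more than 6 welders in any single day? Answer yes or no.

Schedule WP1@1, WP2@1, WP3@4: d1:6  d2:6  d3:6  d4:6  d5:3  d6:3 — peak 6 ≤ 6.

yes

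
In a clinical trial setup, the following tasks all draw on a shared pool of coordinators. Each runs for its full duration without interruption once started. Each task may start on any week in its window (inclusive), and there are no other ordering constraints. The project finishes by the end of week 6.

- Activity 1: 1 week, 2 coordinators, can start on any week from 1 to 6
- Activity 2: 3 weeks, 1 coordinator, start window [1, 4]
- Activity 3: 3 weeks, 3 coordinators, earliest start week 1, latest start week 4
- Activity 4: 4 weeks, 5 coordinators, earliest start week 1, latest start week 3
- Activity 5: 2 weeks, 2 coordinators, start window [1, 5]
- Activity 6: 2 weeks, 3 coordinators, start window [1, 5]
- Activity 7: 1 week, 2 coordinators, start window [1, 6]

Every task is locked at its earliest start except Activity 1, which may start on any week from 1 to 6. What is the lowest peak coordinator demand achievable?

Activity 1@1: w1:18  w2:14  w3:9  w4:5  w5:0  w6:0 → peak 18
Activity 1@2: w1:16  w2:16  w3:9  w4:5  w5:0  w6:0 → peak 16
Activity 1@3: w1:16  w2:14  w3:11  w4:5  w5:0  w6:0 → peak 16
Activity 1@4: w1:16  w2:14  w3:9  w4:7  w5:0  w6:0 → peak 16
Activity 1@5: w1:16  w2:14  w3:9  w4:5  w5:2  w6:0 → peak 16
Activity 1@6: w1:16  w2:14  w3:9  w4:5  w5:0  w6:2 → peak 16
Best is Activity 1@2, peak 16.

16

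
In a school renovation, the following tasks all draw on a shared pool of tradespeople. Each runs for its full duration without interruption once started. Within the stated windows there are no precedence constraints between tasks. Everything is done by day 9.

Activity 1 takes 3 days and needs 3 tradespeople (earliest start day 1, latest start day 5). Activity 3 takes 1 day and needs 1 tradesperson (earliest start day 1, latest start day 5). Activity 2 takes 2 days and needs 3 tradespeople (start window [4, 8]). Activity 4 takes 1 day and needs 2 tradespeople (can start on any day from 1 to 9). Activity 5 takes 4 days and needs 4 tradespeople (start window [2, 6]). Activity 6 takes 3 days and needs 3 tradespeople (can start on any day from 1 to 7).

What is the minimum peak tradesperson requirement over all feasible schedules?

6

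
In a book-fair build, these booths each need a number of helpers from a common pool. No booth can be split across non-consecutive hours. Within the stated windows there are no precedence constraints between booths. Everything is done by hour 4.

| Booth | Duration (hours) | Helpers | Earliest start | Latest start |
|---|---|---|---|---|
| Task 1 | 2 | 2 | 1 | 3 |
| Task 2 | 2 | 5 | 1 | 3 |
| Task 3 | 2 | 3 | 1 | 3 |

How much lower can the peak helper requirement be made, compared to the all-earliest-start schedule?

5

Early-start peak: h1:10  h2:10  h3:0  h4:0 ⇒ 10.
Leveled (Task 1@1, Task 2@3, Task 3@1): h1:5  h2:5  h3:5  h4:5 ⇒ 5.
Reduction 10 − 5 = 5.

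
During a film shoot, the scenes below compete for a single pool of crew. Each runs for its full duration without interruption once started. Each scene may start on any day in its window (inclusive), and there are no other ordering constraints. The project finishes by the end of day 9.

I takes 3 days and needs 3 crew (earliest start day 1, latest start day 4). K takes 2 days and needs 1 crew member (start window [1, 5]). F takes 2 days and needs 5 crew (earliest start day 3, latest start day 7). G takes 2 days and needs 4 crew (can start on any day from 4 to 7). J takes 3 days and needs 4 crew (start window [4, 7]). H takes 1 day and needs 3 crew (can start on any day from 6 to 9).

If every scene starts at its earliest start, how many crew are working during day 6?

At early start, day 6 has: J, H.
Demand: 4 + 3 = 7.

7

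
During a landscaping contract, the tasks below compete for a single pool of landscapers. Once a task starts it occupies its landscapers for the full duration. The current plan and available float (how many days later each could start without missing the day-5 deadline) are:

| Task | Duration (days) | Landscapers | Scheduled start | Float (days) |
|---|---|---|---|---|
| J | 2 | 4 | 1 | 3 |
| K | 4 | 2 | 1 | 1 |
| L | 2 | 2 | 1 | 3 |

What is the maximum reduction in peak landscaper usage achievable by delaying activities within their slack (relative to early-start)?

2

Early-start peak: d1:8  d2:8  d3:2  d4:2  d5:0 ⇒ 8.
Leveled (J@1, K@1, L@3): d1:6  d2:6  d3:4  d4:4  d5:0 ⇒ 6.
Reduction 8 − 6 = 2.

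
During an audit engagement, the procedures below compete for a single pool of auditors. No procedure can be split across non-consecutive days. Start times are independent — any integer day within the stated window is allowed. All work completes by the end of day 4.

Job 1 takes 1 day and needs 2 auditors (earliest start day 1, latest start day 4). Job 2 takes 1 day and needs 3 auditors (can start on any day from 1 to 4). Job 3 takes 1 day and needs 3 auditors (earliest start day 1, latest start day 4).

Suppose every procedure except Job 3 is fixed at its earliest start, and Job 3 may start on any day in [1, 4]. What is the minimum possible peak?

5

Job 3@1: d1:8  d2:0  d3:0  d4:0 → peak 8
Job 3@2: d1:5  d2:3  d3:0  d4:0 → peak 5
Job 3@3: d1:5  d2:0  d3:3  d4:0 → peak 5
Job 3@4: d1:5  d2:0  d3:0  d4:3 → peak 5
Best is Job 3@2, peak 5.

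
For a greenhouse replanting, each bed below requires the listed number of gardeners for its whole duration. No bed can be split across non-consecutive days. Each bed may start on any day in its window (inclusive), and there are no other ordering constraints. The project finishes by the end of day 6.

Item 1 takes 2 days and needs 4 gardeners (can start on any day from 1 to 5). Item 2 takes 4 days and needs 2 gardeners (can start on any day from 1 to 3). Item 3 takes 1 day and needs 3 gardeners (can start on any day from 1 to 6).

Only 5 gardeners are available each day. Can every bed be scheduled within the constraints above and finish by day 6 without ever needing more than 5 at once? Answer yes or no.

yes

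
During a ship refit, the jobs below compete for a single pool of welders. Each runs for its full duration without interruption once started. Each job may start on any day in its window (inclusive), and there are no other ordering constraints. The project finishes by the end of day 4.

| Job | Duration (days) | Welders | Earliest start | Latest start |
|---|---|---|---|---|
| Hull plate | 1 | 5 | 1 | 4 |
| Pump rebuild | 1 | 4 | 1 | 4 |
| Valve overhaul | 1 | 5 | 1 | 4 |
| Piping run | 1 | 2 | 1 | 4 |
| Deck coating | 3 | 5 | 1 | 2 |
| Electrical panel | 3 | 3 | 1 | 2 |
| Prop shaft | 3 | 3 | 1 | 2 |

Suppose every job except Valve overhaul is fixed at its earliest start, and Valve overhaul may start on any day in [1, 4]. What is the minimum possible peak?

22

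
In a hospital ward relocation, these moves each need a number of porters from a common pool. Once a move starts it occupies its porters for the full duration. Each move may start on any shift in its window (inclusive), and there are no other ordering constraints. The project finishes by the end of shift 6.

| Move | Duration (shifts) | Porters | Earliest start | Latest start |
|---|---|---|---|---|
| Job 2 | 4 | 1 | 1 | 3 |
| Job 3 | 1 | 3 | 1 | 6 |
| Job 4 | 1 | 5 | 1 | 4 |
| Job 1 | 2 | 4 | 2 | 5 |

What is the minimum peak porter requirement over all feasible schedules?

5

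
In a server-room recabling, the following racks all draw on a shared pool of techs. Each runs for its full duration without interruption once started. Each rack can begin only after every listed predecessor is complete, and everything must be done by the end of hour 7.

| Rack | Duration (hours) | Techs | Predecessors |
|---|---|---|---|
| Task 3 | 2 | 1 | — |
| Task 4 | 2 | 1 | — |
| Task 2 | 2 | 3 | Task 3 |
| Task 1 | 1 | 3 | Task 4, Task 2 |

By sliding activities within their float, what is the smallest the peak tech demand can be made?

Schedule Task 3@1, Task 4@1, Task 2@3, Task 1@5: h1:2  h2:2  h3:3  h4:3  h5:3  h6:0  h7:0 — peak 3.

3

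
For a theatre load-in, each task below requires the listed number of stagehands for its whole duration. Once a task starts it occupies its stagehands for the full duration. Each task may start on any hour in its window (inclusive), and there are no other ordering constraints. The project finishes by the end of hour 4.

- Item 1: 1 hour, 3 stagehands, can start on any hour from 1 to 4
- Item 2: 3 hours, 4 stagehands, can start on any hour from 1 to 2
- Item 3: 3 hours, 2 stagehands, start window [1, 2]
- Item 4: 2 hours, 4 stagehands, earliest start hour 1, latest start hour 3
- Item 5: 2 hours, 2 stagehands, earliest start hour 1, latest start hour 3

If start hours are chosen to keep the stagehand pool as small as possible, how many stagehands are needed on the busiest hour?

Early-start (Item 1@1, Item 2@1, Item 3@1, Item 4@1, Item 5@1) gives peak 15: h1:15  h2:12  h3:6  h4:0.
Shift Item 3→2, Item 4→3.
Schedule Item 1@1, Item 2@1, Item 3@2, Item 4@3, Item 5@1: h1:9  h2:8  h3:10  h4:6 — peak 10.

10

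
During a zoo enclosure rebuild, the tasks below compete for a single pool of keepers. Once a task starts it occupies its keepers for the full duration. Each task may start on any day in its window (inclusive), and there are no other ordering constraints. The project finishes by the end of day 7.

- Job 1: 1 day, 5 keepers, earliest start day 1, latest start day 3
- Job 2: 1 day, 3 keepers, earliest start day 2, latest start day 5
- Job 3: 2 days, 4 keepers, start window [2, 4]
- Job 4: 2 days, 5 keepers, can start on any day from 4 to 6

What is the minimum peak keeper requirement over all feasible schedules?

5

Early-start (Job 1@1, Job 2@2, Job 3@2, Job 4@4) gives peak 7: d1:5  d2:7  d3:4  d4:5  d5:5  d6:0  d7:0.
Shift Job 3→3, Job 4→5.
Schedule Job 1@1, Job 2@2, Job 3@3, Job 4@5: d1:5  d2:3  d3:4  d4:4  d5:5  d6:5  d7:0 — peak 5.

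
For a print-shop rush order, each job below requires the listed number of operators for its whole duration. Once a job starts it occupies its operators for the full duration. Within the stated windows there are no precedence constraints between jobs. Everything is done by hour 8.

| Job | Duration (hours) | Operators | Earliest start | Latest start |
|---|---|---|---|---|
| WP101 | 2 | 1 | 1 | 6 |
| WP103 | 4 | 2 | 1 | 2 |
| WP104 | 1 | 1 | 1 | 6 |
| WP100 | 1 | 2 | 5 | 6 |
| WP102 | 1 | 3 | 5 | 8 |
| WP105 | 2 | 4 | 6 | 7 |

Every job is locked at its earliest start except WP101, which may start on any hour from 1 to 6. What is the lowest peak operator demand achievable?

WP101@1: h1:4  h2:3  h3:2  h4:2  h5:5  h6:4  h7:4  h8:0 → peak 5
WP101@2: h1:3  h2:3  h3:3  h4:2  h5:5  h6:4  h7:4  h8:0 → peak 5
WP101@3: h1:3  h2:2  h3:3  h4:3  h5:5  h6:4  h7:4  h8:0 → peak 5
WP101@4: h1:3  h2:2  h3:2  h4:3  h5:6  h6:4  h7:4  h8:0 → peak 6
WP101@5: h1:3  h2:2  h3:2  h4:2  h5:6  h6:5  h7:4  h8:0 → peak 6
WP101@6: h1:3  h2:2  h3:2  h4:2  h5:5  h6:5  h7:5  h8:0 → peak 5
Best is WP101@1, peak 5.

5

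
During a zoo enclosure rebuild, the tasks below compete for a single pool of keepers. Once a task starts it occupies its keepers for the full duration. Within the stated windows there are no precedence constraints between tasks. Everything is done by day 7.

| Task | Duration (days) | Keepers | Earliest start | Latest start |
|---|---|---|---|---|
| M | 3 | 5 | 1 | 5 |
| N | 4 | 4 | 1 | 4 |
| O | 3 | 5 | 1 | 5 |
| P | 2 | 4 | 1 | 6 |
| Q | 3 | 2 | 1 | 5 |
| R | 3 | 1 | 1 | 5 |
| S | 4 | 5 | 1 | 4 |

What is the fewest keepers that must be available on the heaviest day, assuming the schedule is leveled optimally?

13

Early-start (M@1, N@1, O@1, P@1, Q@1, R@1, S@1) gives peak 26: d1:26  d2:26  d3:22  d4:9  d5:0  d6:0  d7:0.
Shift O→5, Q→3, R→3, S→4.
Schedule M@1, N@1, O@5, P@1, Q@3, R@3, S@4: d1:13  d2:13  d3:12  d4:12  d5:13  d6:10  d7:10 — peak 13.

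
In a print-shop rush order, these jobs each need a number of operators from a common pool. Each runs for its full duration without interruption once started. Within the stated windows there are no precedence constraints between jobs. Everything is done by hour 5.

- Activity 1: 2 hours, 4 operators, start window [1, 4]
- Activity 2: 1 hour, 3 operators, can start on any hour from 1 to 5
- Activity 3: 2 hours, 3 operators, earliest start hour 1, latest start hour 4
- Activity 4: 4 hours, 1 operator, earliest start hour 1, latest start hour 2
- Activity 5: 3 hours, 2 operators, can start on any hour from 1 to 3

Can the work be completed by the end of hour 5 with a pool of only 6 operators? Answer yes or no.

Schedule Activity 1@1, Activity 2@3, Activity 3@4, Activity 4@1, Activity 5@3: h1:5  h2:5  h3:6  h4:6  h5:5 — peak 6 ≤ 6.

yes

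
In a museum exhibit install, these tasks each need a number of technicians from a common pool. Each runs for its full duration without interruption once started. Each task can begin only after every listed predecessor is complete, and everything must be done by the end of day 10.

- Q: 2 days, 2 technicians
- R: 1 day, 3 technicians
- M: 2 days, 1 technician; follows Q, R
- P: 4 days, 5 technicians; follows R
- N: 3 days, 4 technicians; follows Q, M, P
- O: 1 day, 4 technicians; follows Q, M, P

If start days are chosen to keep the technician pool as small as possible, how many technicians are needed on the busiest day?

6

Early-start (Q@1, R@1, M@3, P@2, N@6, O@6) gives peak 8: d1:5  d2:7  d3:6  d4:6  d5:5  d6:8  d7:4  d8:4  d9:0  d10:0.
Shift P→3, N→7, O→10.
Schedule Q@1, R@1, M@3, P@3, N@7, O@10: d1:5  d2:2  d3:6  d4:6  d5:5  d6:5  d7:4  d8:4  d9:4  d10:4 — peak 6.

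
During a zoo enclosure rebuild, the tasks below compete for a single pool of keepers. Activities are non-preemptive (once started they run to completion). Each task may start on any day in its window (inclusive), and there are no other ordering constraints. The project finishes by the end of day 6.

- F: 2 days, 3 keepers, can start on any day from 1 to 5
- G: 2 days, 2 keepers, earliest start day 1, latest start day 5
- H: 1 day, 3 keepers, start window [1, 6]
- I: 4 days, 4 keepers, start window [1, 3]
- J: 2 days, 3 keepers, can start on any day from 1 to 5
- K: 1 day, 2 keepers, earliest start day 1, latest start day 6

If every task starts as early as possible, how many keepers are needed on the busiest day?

17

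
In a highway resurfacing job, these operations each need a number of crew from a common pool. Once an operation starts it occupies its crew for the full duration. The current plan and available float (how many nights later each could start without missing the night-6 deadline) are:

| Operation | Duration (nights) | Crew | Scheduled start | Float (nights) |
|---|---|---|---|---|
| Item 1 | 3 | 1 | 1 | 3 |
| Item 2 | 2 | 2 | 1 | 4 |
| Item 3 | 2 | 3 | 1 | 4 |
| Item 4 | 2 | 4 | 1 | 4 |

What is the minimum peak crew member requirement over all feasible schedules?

Early-start (Item 1@1, Item 2@1, Item 3@1, Item 4@1) gives peak 10: n1:10  n2:10  n3:1  n4:0  n5:0  n6:0.
Shift Item 3→3, Item 4→5.
Schedule Item 1@1, Item 2@1, Item 3@3, Item 4@5: n1:3  n2:3  n3:4  n4:3  n5:4  n6:4 — peak 4.
Total crew member-nights = 21 over 6 nights ⇒ peak ≥ ⌈21/6⌉ = 4, so 4 is optimal.

4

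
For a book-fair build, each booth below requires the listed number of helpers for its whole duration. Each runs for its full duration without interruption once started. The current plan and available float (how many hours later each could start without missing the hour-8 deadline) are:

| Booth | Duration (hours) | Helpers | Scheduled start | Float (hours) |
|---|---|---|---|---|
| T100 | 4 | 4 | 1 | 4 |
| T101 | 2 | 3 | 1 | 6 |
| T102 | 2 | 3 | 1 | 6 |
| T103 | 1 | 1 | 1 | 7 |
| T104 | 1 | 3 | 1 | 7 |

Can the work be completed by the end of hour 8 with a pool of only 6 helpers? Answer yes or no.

yes

Schedule T100@1, T101@5, T102@5, T103@1, T104@7: h1:5  h2:4  h3:4  h4:4  h5:6  h6:6  h7:3  h8:0 — peak 6 ≤ 6.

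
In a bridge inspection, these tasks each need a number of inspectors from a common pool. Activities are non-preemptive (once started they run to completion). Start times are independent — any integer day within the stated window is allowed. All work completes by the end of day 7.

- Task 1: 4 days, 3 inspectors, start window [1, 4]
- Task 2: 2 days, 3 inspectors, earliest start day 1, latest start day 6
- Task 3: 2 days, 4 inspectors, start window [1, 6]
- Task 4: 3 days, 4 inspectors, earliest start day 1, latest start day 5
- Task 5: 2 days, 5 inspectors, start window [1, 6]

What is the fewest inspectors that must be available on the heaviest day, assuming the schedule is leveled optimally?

8

Early-start (Task 1@1, Task 2@1, Task 3@1, Task 4@1, Task 5@1) gives peak 19: d1:19  d2:19  d3:7  d4:3  d5:0  d6:0  d7:0.
Shift Task 3→5, Task 4→5, Task 5→3.
Schedule Task 1@1, Task 2@1, Task 3@5, Task 4@5, Task 5@3: d1:6  d2:6  d3:8  d4:8  d5:8  d6:8  d7:4 — peak 8.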